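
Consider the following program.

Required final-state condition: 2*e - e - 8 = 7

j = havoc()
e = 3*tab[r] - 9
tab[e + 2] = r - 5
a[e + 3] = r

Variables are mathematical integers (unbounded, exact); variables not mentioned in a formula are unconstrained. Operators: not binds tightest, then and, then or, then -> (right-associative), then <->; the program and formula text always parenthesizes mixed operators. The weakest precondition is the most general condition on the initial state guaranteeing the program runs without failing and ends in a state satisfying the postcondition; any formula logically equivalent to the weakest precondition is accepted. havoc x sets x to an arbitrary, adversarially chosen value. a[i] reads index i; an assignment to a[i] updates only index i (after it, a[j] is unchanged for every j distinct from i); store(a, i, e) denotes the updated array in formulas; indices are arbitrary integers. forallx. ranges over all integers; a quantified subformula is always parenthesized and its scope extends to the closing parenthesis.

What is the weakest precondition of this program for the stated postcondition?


Working backward. After the program, the postcondition 2*e - e - 8 = 7 must hold; in canonical form it is e = 15.
Before a[e + 3] := r: e = 15
Before tab[e + 2] := r - 5: e = 15
Before e := 3*tab[r] - 9: 3*tab[r] = 24
Before havoc j: 3*tab[r] = 24
Answer: WP = 3*tab[r] = 24


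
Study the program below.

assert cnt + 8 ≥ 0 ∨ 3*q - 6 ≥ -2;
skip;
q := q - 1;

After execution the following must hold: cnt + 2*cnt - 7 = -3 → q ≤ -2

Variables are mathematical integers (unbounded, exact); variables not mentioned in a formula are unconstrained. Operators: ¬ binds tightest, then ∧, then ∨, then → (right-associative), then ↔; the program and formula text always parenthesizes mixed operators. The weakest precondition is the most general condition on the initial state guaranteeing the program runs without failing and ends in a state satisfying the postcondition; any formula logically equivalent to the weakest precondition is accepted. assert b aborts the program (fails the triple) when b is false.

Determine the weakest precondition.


Working backward. After the program, the postcondition cnt + 2*cnt - 7 = -3 → q ≤ -2 must hold; in canonical form it is 3*cnt = 4 → q ≤ -2.
Before q := q - 1: 3*cnt = 4 → q ≤ -1
Before skip: 3*cnt = 4 → q ≤ -1
Before assert cnt + 8 ≥ 0 ∨ 3*q - 6 ≥ -2: (cnt ≥ -8 ∨ 3*q ≥ 4) ∧ (3*cnt = 4 → q ≤ -1)
Answer: WP = (cnt ≥ -8 ∨ 3*q ≥ 4) ∧ (3*cnt = 4 → q ≤ -1)


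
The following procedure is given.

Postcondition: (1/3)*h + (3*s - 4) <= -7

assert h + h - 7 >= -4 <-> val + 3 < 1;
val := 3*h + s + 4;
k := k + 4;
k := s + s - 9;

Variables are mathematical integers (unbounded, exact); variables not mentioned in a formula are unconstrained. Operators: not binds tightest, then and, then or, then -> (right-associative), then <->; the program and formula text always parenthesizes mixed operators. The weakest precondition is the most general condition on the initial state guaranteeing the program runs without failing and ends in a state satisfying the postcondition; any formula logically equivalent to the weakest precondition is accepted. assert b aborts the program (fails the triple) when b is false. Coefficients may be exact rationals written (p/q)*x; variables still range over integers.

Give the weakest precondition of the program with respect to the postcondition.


Working backward. After the program, the postcondition (1/3)*h + (3*s - 4) <= -7 must hold; in canonical form it is (1/3)*h + 3*s <= -3.
Before k := s + s - 9: (1/3)*h + 3*s <= -3
Before k := k + 4: (1/3)*h + 3*s <= -3
Before val := 3*h + s + 4: (1/3)*h + 3*s <= -3
Before assert h + h - 7 >= -4 <-> val + 3 < 1: (2*h >= 3 <-> val < -2) and (1/3)*h + 3*s <= -3
Answer: WP = (2*h >= 3 <-> val < -2) and (1/3)*h + 3*s <= -3


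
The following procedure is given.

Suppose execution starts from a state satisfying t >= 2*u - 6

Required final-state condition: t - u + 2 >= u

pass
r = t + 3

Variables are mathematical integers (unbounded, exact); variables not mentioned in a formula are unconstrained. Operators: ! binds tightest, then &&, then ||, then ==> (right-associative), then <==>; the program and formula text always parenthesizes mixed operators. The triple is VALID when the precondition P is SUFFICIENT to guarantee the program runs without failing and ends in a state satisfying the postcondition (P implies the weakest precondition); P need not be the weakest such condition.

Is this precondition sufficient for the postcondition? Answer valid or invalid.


Working backward. After the program, the postcondition t - u + 2 >= u must hold; in canonical form it is t >= 2*u - 2.
Before r := t + 3: t >= 2*u - 2
Before skip: t >= 2*u - 2
The weakest precondition is t >= 2*u - 2.
Check whether t >= 2*u - 6 implies it.
Countermodel: at the initial state t = -3, u = 0, the precondition holds but the weakest precondition fails.
Answer: invalid


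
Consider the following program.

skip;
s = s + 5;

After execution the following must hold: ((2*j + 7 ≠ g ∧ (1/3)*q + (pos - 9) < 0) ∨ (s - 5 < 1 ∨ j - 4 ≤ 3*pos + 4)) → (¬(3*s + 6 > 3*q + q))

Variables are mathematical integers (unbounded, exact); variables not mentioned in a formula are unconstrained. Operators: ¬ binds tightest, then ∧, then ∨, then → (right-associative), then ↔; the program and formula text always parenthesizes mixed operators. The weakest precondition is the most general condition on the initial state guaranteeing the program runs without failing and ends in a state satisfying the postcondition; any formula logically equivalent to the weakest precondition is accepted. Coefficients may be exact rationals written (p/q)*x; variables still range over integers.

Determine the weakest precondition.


Working backward. After the program, the postcondition ((2*j + 7 ≠ g ∧ (1/3)*q + (pos - 9) < 0) ∨ (s - 5 < 1 ∨ j - 4 ≤ 3*pos + 4)) → (¬(3*s + 6 > 3*q + q)) must hold; in canonical form it is ((2*j ≠ g - 7 ∧ pos + (1/3)*q < 9) ∨ s < 6 ∨ j ≤ 3*pos + 8) → (¬(3*s > 4*q - 6)).
Before s := s + 5: ((2*j ≠ g - 7 ∧ pos + (1/3)*q < 9) ∨ s < 1 ∨ j ≤ 3*pos + 8) → (¬(3*s > 4*q - 21))
Before skip: ((2*j ≠ g - 7 ∧ pos + (1/3)*q < 9) ∨ s < 1 ∨ j ≤ 3*pos + 8) → (¬(3*s > 4*q - 21))
Answer: WP = ((2*j ≠ g - 7 ∧ pos + (1/3)*q < 9) ∨ s < 1 ∨ j ≤ 3*pos + 8) → (¬(3*s > 4*q - 21))


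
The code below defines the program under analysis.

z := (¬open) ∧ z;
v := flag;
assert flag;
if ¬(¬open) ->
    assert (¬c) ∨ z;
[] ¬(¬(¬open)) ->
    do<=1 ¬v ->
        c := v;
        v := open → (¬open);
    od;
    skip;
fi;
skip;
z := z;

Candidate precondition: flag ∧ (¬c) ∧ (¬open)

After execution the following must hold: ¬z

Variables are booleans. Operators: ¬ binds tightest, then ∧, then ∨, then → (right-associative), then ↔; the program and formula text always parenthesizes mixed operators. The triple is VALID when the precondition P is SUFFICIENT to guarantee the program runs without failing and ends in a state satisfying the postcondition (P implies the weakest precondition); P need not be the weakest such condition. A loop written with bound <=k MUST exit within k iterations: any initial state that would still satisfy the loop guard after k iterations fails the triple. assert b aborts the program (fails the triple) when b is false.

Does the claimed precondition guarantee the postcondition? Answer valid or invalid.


Working backward. After the program, ¬z must hold.
Before z := z: ¬z
Before skip: ¬z
Then branch requires ((¬c) ∨ z) ∧ (¬z); else branch requires ((¬v) → ((open → (¬open)) ∧ (¬z))) ∧ (v → (¬z)).
Before the if: (open → (((¬c) ∨ z) ∧ (¬z))) ∧ ((¬open) → (((¬v) → ((open → (¬open)) ∧ (¬z))) ∧ (v → (¬z))))
Before assert flag: flag ∧ (open → (((¬c) ∨ z) ∧ (¬z))) ∧ ((¬open) → (((¬v) → ((open → (¬open)) ∧ (¬z))) ∧ (v → (¬z))))
Before v := flag: flag ∧ (open → (((¬c) ∨ z) ∧ (¬z))) ∧ ((¬open) → (((¬flag) → ((open → (¬open)) ∧ (¬z))) ∧ (flag → (¬z))))
Before z := (¬open) ∧ z: flag ∧ (open → (((¬c) ∨ ((¬open) ∧ z)) ∧ (¬((¬open) ∧ z)))) ∧ ((¬open) → (((¬flag) → ((open → (¬open)) ∧ (¬((¬open) ∧ z)))) ∧ (flag → (¬((¬open) ∧ z)))))
The weakest precondition is flag ∧ (open → (((¬c) ∨ ((¬open) ∧ z)) ∧ (¬((¬open) ∧ z)))) ∧ ((¬open) → (((¬flag) → ((open → (¬open)) ∧ (¬((¬open) ∧ z)))) ∧ (flag → (¬((¬open) ∧ z))))).
Check whether flag ∧ (¬c) ∧ (¬open) implies it.
Countermodel: at the initial state c = false, flag = true, open = false, z = true, the precondition holds but the weakest precondition fails.
Answer: invalid


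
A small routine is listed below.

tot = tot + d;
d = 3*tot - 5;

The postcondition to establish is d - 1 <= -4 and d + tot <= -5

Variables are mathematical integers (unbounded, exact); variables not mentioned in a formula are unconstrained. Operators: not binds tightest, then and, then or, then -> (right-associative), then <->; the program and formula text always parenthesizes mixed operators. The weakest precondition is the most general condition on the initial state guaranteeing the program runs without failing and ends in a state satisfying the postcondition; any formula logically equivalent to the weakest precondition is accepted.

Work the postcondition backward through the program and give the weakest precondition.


Working backward. After the program, the postcondition d - 1 <= -4 and d + tot <= -5 must hold; in canonical form it is d <= -3 and d + tot <= -5.
Before d := 3*tot - 5: 3*tot <= 2 and 4*tot <= 0
Before tot := tot + d: 3*d + 3*tot <= 2 and 4*d + 4*tot <= 0
Answer: WP = 3*d + 3*tot <= 2 and 4*d + 4*tot <= 0


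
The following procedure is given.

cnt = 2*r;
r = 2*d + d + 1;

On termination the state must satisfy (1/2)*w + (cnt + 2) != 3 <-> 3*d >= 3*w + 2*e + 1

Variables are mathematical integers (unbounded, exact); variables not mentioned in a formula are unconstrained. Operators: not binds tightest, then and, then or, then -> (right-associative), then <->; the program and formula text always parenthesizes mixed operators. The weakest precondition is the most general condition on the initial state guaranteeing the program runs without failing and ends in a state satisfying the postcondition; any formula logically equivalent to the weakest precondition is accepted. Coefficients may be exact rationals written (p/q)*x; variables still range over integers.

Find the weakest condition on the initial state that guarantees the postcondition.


Working backward. After the program, the postcondition (1/2)*w + (cnt + 2) != 3 <-> 3*d >= 3*w + 2*e + 1 must hold; in canonical form it is cnt + (1/2)*w != 1 <-> 3*d >= 2*e + 3*w + 1.
Before r := 2*d + d + 1: cnt + (1/2)*w != 1 <-> 3*d >= 2*e + 3*w + 1
Before cnt := 2*r: 2*r + (1/2)*w != 1 <-> 3*d >= 2*e + 3*w + 1
Answer: WP = 2*r + (1/2)*w != 1 <-> 3*d >= 2*e + 3*w + 1


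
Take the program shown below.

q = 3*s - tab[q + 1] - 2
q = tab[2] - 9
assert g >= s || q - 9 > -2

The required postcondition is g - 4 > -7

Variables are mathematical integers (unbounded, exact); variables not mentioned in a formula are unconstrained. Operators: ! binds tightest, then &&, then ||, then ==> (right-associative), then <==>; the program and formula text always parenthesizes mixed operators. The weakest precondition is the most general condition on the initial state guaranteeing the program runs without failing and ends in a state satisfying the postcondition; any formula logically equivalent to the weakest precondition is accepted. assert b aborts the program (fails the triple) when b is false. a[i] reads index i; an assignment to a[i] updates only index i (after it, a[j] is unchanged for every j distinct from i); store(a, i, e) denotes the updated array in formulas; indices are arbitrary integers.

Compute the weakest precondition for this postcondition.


Working backward. After the program, the postcondition g - 4 > -7 must hold; in canonical form it is g > -3.
Before assert g >= s || q - 9 > -2: (g >= s || q > 7) && g > -3
Before q := tab[2] - 9: (g >= s || tab[2] > 16) && g > -3
Before q := 3*s - tab[q + 1] - 2: (g >= s || tab[2] > 16) && g > -3
Answer: WP = (g >= s || tab[2] > 16) && g > -3


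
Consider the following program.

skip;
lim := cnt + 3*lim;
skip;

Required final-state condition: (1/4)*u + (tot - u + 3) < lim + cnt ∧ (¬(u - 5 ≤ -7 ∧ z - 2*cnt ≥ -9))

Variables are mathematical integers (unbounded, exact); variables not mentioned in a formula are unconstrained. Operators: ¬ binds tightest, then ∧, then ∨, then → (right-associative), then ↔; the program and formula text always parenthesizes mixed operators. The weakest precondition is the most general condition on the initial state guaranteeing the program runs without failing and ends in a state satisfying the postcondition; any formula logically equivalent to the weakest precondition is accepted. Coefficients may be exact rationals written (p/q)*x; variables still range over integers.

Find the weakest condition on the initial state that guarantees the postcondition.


Working backward. After the program, the postcondition (1/4)*u + (tot - u + 3) < lim + cnt ∧ (¬(u - 5 ≤ -7 ∧ z - 2*cnt ≥ -9)) must hold; in canonical form it is tot < cnt + lim + (3/4)*u - 3 ∧ (¬(u ≤ -2 ∧ z ≥ 2*cnt - 9)).
Before skip: tot < cnt + lim + (3/4)*u - 3 ∧ (¬(u ≤ -2 ∧ z ≥ 2*cnt - 9))
Before lim := cnt + 3*lim: tot < 2*cnt + 3*lim + (3/4)*u - 3 ∧ (¬(u ≤ -2 ∧ z ≥ 2*cnt - 9))
Before skip: tot < 2*cnt + 3*lim + (3/4)*u - 3 ∧ (¬(u ≤ -2 ∧ z ≥ 2*cnt - 9))
Answer: WP = tot < 2*cnt + 3*lim + (3/4)*u - 3 ∧ (¬(u ≤ -2 ∧ z ≥ 2*cnt - 9))


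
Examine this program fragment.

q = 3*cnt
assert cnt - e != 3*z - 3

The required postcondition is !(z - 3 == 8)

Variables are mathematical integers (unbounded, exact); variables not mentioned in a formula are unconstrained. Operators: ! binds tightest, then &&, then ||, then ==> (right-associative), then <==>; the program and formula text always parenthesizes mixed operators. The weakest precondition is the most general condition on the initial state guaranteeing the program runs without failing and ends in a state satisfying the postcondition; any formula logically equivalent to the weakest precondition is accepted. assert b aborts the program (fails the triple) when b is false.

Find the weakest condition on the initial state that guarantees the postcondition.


Working backward. After the program, the postcondition !(z - 3 == 8) must hold; in canonical form it is !(z == 11).
Before assert cnt - e != 3*z - 3: cnt != e + 3*z - 3 && (!(z == 11))
Before q := 3*cnt: cnt != e + 3*z - 3 && (!(z == 11))
Answer: WP = cnt != e + 3*z - 3 && (!(z == 11))


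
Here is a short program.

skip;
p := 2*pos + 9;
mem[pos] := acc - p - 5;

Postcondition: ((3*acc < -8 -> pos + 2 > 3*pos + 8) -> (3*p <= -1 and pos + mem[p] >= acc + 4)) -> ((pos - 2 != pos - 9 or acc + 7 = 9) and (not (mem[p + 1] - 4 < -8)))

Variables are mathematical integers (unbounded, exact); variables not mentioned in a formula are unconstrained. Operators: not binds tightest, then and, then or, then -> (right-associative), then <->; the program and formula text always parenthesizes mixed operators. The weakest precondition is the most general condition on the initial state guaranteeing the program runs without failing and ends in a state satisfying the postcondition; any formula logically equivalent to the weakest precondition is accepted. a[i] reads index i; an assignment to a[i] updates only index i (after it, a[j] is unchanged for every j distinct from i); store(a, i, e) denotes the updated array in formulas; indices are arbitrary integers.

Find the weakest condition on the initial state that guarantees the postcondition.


Working backward. After the program, the postcondition ((3*acc < -8 -> pos + 2 > 3*pos + 8) -> (3*p <= -1 and pos + mem[p] >= acc + 4)) -> ((pos - 2 != pos - 9 or acc + 7 = 9) and (not (mem[p + 1] - 4 < -8))) must hold; in canonical form it is ((3*acc < -8 -> 2*pos < -6) -> (3*p <= -1 and mem[p] + pos >= acc + 4)) -> (not (mem[p + 1] < -4)).
Before mem[pos] := acc - p - 5: ((3*acc < -8 -> 2*pos < -6) -> (3*p <= -1 and store(mem, pos, acc - p - 5)[p] + pos >= acc + 4)) -> (not (store(mem, pos, acc - p - 5)[p + 1] < -4))
Before p := 2*pos + 9: ((3*acc < -8 -> 2*pos < -6) -> (6*pos <= -28 and store(mem, pos, acc - 2*pos - 14)[2*pos + 9] + pos >= acc + 4)) -> (not (store(mem, pos, acc - 2*pos - 14)[2*pos + 10] < -4))
Before skip: ((3*acc < -8 -> 2*pos < -6) -> (6*pos <= -28 and store(mem, pos, acc - 2*pos - 14)[2*pos + 9] + pos >= acc + 4)) -> (not (store(mem, pos, acc - 2*pos - 14)[2*pos + 10] < -4))
Answer: WP = ((3*acc < -8 -> 2*pos < -6) -> (6*pos <= -28 and store(mem, pos, acc - 2*pos - 14)[2*pos + 9] + pos >= acc + 4)) -> (not (store(mem, pos, acc - 2*pos - 14)[2*pos + 10] < -4))


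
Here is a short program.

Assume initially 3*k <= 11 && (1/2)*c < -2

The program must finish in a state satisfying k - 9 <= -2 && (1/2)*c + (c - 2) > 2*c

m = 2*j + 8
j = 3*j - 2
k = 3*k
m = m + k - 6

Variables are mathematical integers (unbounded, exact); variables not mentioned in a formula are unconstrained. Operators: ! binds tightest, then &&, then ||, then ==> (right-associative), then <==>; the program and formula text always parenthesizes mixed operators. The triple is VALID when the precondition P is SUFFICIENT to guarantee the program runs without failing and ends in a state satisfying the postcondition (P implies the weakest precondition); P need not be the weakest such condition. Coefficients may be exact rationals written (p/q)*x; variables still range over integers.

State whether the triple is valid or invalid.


Working backward. After the program, the postcondition k - 9 <= -2 && (1/2)*c + (c - 2) > 2*c must hold; in canonical form it is k <= 7 && (1/2)*c < -2.
Before m := m + k - 6: k <= 7 && (1/2)*c < -2
Before k := 3*k: 3*k <= 7 && (1/2)*c < -2
Before j := 3*j - 2: 3*k <= 7 && (1/2)*c < -2
Before m := 2*j + 8: 3*k <= 7 && (1/2)*c < -2
The weakest precondition is 3*k <= 7 && (1/2)*c < -2.
Check whether 3*k <= 11 && (1/2)*c < -2 implies it.
Countermodel: at the initial state c = -5, k = 3, the precondition holds but the weakest precondition fails.
Answer: invalid


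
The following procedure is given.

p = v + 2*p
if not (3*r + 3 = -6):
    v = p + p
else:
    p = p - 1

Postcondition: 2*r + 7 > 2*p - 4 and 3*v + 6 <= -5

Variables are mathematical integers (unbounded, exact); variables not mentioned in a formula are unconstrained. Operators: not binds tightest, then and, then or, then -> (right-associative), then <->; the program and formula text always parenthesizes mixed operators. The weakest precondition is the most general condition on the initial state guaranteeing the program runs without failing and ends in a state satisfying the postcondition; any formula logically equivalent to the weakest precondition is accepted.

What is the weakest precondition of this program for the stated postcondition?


Working backward. After the program, the postcondition 2*r + 7 > 2*p - 4 and 3*v + 6 <= -5 must hold; in canonical form it is 2*r > 2*p - 11 and 3*v <= -11.
Then branch requires 2*r > 2*p - 11 and 6*p <= -11; else branch requires 2*r > 2*p - 13 and 3*v <= -11.
Before the if: ((not (3*r = -9)) -> (2*r > 2*p - 11 and 6*p <= -11)) and (3*r = -9 -> (2*r > 2*p - 13 and 3*v <= -11))
Before p := v + 2*p: ((not (3*r = -9)) -> (2*r > 4*p + 2*v - 11 and 12*p + 6*v <= -11)) and (3*r = -9 -> (2*r > 4*p + 2*v - 13 and 3*v <= -11))
Answer: WP = ((not (3*r = -9)) -> (2*r > 4*p + 2*v - 11 and 12*p + 6*v <= -11)) and (3*r = -9 -> (2*r > 4*p + 2*v - 13 and 3*v <= -11))


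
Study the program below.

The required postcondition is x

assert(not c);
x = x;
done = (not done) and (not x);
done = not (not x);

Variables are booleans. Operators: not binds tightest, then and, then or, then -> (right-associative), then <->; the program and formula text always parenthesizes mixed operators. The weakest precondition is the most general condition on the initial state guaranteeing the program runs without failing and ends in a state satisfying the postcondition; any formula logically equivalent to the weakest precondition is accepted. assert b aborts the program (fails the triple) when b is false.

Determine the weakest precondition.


Working backward. After the program, x must hold.
Before done := not (not x): x
Before done := (not done) and (not x): x
Before x := x: x
Before assert not c: (not c) and x
Answer: WP = (not c) and x


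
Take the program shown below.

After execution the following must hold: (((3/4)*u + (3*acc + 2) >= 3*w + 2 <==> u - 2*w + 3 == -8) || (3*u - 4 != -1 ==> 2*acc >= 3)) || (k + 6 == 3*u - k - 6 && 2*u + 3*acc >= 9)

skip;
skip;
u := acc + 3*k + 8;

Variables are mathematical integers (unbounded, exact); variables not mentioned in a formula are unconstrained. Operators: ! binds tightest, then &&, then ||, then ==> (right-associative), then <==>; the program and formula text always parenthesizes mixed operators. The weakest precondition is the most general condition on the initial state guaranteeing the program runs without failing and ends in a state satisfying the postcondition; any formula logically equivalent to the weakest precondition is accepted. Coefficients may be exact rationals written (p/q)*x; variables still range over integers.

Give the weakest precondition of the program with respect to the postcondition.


Working backward. After the program, the postcondition (((3/4)*u + (3*acc + 2) >= 3*w + 2 <==> u - 2*w + 3 == -8) || (3*u - 4 != -1 ==> 2*acc >= 3)) || (k + 6 == 3*u - k - 6 && 2*u + 3*acc >= 9) must hold; in canonical form it is (3*acc + (3/4)*u >= 3*w <==> u == 2*w - 11) || (3*u != 3 ==> 2*acc >= 3) || (2*k == 3*u - 12 && 3*acc + 2*u >= 9).
Before u := acc + 3*k + 8: ((15/4)*acc + (9/4)*k >= 3*w - 6 <==> acc + 3*k == 2*w - 19) || (3*acc + 9*k != -21 ==> 2*acc >= 3) || (3*acc + 7*k == -12 && 5*acc + 6*k >= -7)
Before skip: ((15/4)*acc + (9/4)*k >= 3*w - 6 <==> acc + 3*k == 2*w - 19) || (3*acc + 9*k != -21 ==> 2*acc >= 3) || (3*acc + 7*k == -12 && 5*acc + 6*k >= -7)
Before skip: ((15/4)*acc + (9/4)*k >= 3*w - 6 <==> acc + 3*k == 2*w - 19) || (3*acc + 9*k != -21 ==> 2*acc >= 3) || (3*acc + 7*k == -12 && 5*acc + 6*k >= -7)
Answer: WP = ((15/4)*acc + (9/4)*k >= 3*w - 6 <==> acc + 3*k == 2*w - 19) || (3*acc + 9*k != -21 ==> 2*acc >= 3) || (3*acc + 7*k == -12 && 5*acc + 6*k >= -7)


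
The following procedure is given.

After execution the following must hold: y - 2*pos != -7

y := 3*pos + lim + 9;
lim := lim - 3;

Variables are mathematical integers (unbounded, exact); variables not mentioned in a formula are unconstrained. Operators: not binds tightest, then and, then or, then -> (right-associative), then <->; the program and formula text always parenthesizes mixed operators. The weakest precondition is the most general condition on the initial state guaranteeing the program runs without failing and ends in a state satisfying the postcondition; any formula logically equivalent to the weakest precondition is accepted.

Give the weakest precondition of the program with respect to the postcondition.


Working backward. After the program, the postcondition y - 2*pos != -7 must hold; in canonical form it is y != 2*pos - 7.
Before lim := lim - 3: y != 2*pos - 7
Before y := 3*pos + lim + 9: lim + pos != -16
Answer: WP = lim + pos != -16


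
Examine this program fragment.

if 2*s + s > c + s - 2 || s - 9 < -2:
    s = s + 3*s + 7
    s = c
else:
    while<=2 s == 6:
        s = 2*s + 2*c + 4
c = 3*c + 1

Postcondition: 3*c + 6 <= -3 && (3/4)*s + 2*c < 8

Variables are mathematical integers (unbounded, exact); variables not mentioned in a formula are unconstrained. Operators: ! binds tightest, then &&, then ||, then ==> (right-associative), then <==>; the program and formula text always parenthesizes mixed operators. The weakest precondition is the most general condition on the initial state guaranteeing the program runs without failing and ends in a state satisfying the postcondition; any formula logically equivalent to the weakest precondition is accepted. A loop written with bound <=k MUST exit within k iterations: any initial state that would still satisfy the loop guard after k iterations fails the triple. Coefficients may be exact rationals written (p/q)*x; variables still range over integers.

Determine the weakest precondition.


Working backward. After the program, the postcondition 3*c + 6 <= -3 && (3/4)*s + 2*c < 8 must hold; in canonical form it is 3*c <= -9 && 2*c + (3/4)*s < 8.
Before c := 3*c + 1: 9*c <= -12 && 6*c + (3/4)*s < 6
Then branch requires 9*c <= -12 && (27/4)*c < 6; else branch requires (s == 6 ==> ((2*c + 2*s == 2 ==> ((!(6*c + 4*s == -6)) && 9*c <= -12 && (21/2)*c + 3*s < -3)) && ((!(2*c + 2*s == 2)) ==> (9*c <= -12 && (15/2)*c + (3/2)*s < 3)))) && ((!(s == 6)) ==> (9*c <= -12 && 6*c + (3/4)*s < 6)).
Before the if: ((2*s > c - 2 || s < 7) ==> (9*c <= -12 && (27/4)*c < 6)) && ((!(2*s > c - 2 || s < 7)) ==> ((s == 6 ==> ((2*c + 2*s == 2 ==> ((!(6*c + 4*s == -6)) && 9*c <= -12 && (21/2)*c + 3*s < -3)) && ((!(2*c + 2*s == 2)) ==> (9*c <= -12 && (15/2)*c + (3/2)*s < 3)))) && ((!(s == 6)) ==> (9*c <= -12 && 6*c + (3/4)*s < 6))))
Answer: WP = ((2*s > c - 2 || s < 7) ==> (9*c <= -12 && (27/4)*c < 6)) && ((!(2*s > c - 2 || s < 7)) ==> ((s == 6 ==> ((2*c + 2*s == 2 ==> ((!(6*c + 4*s == -6)) && 9*c <= -12 && (21/2)*c + 3*s < -3)) && ((!(2*c + 2*s == 2)) ==> (9*c <= -12 && (15/2)*c + (3/2)*s < 3)))) && ((!(s == 6)) ==> (9*c <= -12 && 6*c + (3/4)*s < 6))))


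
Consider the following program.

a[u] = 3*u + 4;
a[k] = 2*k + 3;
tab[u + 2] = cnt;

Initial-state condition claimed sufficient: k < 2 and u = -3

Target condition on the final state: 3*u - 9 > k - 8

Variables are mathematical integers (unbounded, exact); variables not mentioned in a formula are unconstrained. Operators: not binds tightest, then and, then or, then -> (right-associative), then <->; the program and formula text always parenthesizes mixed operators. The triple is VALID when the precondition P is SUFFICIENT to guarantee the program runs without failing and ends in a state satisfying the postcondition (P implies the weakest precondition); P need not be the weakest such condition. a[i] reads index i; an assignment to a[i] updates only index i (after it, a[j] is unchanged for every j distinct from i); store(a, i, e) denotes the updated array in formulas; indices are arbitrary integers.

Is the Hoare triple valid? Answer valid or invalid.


Working backward. After the program, the postcondition 3*u - 9 > k - 8 must hold; in canonical form it is 3*u > k + 1.
Before tab[u + 2] := cnt: 3*u > k + 1
Before a[k] := 2*k + 3: 3*u > k + 1
Before a[u] := 3*u + 4: 3*u > k + 1
The weakest precondition is 3*u > k + 1.
Check whether k < 2 and u = -3 implies it.
Countermodel: at the initial state k = -10, u = -3, the precondition holds but the weakest precondition fails.
Answer: invalid


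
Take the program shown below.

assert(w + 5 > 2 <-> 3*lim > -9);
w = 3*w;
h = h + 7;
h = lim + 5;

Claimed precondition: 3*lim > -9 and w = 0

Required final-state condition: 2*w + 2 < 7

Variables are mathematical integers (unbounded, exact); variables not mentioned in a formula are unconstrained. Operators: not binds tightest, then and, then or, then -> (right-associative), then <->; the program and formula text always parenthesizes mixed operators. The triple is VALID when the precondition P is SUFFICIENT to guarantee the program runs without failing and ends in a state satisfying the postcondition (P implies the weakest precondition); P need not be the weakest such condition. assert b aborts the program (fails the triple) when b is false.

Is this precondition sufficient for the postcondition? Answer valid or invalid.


Working backward. After the program, the postcondition 2*w + 2 < 7 must hold; in canonical form it is 2*w < 5.
Before h := lim + 5: 2*w < 5
Before h := h + 7: 2*w < 5
Before w := 3*w: 6*w < 5
Before assert w + 5 > 2 <-> 3*lim > -9: (w > -3 <-> 3*lim > -9) and 6*w < 5
The weakest precondition is (w > -3 <-> 3*lim > -9) and 6*w < 5.
Check whether 3*lim > -9 and w = 0 implies it.
Every state satisfying the precondition satisfies the weakest precondition: the implication holds.
Answer: valid


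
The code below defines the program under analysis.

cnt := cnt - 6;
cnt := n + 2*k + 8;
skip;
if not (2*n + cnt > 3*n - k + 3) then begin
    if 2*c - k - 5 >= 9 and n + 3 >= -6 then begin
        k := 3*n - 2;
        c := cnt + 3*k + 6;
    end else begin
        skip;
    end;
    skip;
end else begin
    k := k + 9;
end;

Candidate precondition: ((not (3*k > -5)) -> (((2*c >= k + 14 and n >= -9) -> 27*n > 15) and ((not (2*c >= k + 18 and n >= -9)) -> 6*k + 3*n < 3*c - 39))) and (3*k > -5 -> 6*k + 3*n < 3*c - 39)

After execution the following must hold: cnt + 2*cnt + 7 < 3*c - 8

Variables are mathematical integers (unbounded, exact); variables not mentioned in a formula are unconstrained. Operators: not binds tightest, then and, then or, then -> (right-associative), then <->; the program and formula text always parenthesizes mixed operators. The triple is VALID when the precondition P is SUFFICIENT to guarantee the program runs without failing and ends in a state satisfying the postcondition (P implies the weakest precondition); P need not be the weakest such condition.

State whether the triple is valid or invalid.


Working backward. After the program, the postcondition cnt + 2*cnt + 7 < 3*c - 8 must hold; in canonical form it is 3*cnt < 3*c - 15.
Then branch requires ((2*c >= k + 14 and n >= -9) -> 27*n > 15) and ((not (2*c >= k + 14 and n >= -9)) -> 3*cnt < 3*c - 15); else branch requires 3*cnt < 3*c - 15.
Before the if: ((not (cnt + k > n + 3)) -> (((2*c >= k + 14 and n >= -9) -> 27*n > 15) and ((not (2*c >= k + 14 and n >= -9)) -> 3*cnt < 3*c - 15))) and (cnt + k > n + 3 -> 3*cnt < 3*c - 15)
Before skip: ((not (cnt + k > n + 3)) -> (((2*c >= k + 14 and n >= -9) -> 27*n > 15) and ((not (2*c >= k + 14 and n >= -9)) -> 3*cnt < 3*c - 15))) and (cnt + k > n + 3 -> 3*cnt < 3*c - 15)
Before cnt := n + 2*k + 8: ((not (3*k > -5)) -> (((2*c >= k + 14 and n >= -9) -> 27*n > 15) and ((not (2*c >= k + 14 and n >= -9)) -> 6*k + 3*n < 3*c - 39))) and (3*k > -5 -> 6*k + 3*n < 3*c - 39)
Before cnt := cnt - 6: ((not (3*k > -5)) -> (((2*c >= k + 14 and n >= -9) -> 27*n > 15) and ((not (2*c >= k + 14 and n >= -9)) -> 6*k + 3*n < 3*c - 39))) and (3*k > -5 -> 6*k + 3*n < 3*c - 39)
The weakest precondition is ((not (3*k > -5)) -> (((2*c >= k + 14 and n >= -9) -> 27*n > 15) and ((not (2*c >= k + 14 and n >= -9)) -> 6*k + 3*n < 3*c - 39))) and (3*k > -5 -> 6*k + 3*n < 3*c - 39).
Check whether ((not (3*k > -5)) -> (((2*c >= k + 14 and n >= -9) -> 27*n > 15) and ((not (2*c >= k + 18 and n >= -9)) -> 6*k + 3*n < 3*c - 39))) and (3*k > -5 -> 6*k + 3*n < 3*c - 39) implies it.
Every state satisfying the precondition satisfies the weakest precondition: the implication holds.
Answer: valid


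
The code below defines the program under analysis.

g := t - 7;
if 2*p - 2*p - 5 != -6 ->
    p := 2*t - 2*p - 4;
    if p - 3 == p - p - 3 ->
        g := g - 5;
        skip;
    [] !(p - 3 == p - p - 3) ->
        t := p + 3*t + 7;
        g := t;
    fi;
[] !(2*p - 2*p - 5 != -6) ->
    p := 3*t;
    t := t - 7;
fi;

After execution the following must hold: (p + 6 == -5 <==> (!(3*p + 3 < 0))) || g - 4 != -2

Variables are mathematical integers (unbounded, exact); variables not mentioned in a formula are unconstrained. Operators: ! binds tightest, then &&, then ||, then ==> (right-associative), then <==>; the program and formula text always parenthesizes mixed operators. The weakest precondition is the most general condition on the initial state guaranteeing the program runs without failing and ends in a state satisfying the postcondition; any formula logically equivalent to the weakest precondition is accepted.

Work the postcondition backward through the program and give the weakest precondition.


Working backward. After the program, the postcondition (p + 6 == -5 <==> (!(3*p + 3 < 0))) || g - 4 != -2 must hold; in canonical form it is (p == -11 <==> (!(3*p < -3))) || g != 2.
Then branch requires (2*t == 2*p + 4 ==> ((2*t == 2*p - 7 <==> (!(6*t < 6*p + 9))) || g != 7)) && ((!(2*t == 2*p + 4)) ==> ((2*t == 2*p - 7 <==> (!(6*t < 6*p + 9))) || 5*t != 2*p - 1)); else branch requires (3*t == -11 <==> (!(9*t < -3))) || g != 2.
Before the if: (2*t == 2*p + 4 ==> ((2*t == 2*p - 7 <==> (!(6*t < 6*p + 9))) || g != 7)) && ((!(2*t == 2*p + 4)) ==> ((2*t == 2*p - 7 <==> (!(6*t < 6*p + 9))) || 5*t != 2*p - 1))
Before g := t - 7: (2*t == 2*p + 4 ==> ((2*t == 2*p - 7 <==> (!(6*t < 6*p + 9))) || t != 14)) && ((!(2*t == 2*p + 4)) ==> ((2*t == 2*p - 7 <==> (!(6*t < 6*p + 9))) || 5*t != 2*p - 1))
Answer: WP = (2*t == 2*p + 4 ==> ((2*t == 2*p - 7 <==> (!(6*t < 6*p + 9))) || t != 14)) && ((!(2*t == 2*p + 4)) ==> ((2*t == 2*p - 7 <==> (!(6*t < 6*p + 9))) || 5*t != 2*p - 1))


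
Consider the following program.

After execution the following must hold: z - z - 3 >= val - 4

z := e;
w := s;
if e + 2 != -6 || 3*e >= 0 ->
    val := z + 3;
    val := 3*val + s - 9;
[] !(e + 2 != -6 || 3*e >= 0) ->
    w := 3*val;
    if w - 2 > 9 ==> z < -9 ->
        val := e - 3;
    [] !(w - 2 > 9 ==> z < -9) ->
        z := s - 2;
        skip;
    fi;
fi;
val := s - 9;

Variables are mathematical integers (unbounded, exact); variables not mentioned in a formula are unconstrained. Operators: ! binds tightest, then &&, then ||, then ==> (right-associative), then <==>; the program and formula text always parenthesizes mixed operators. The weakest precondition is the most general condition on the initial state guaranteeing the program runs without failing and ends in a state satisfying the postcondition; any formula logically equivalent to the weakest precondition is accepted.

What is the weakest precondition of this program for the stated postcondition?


Working backward. After the program, the postcondition z - z - 3 >= val - 4 must hold; in canonical form it is val <= 1.
Before val := s - 9: s <= 10
Then branch requires s <= 10; else branch requires ((3*val > 11 ==> z < -9) ==> s <= 10) && ((!(3*val > 11 ==> z < -9)) ==> s <= 10).
Before the if: ((e != -8 || 3*e >= 0) ==> s <= 10) && ((!(e != -8 || 3*e >= 0)) ==> (((3*val > 11 ==> z < -9) ==> s <= 10) && ((!(3*val > 11 ==> z < -9)) ==> s <= 10)))
Before w := s: ((e != -8 || 3*e >= 0) ==> s <= 10) && ((!(e != -8 || 3*e >= 0)) ==> (((3*val > 11 ==> z < -9) ==> s <= 10) && ((!(3*val > 11 ==> z < -9)) ==> s <= 10)))
Before z := e: ((e != -8 || 3*e >= 0) ==> s <= 10) && ((!(e != -8 || 3*e >= 0)) ==> (((3*val > 11 ==> e < -9) ==> s <= 10) && ((!(3*val > 11 ==> e < -9)) ==> s <= 10)))
Answer: WP = ((e != -8 || 3*e >= 0) ==> s <= 10) && ((!(e != -8 || 3*e >= 0)) ==> (((3*val > 11 ==> e < -9) ==> s <= 10) && ((!(3*val > 11 ==> e < -9)) ==> s <= 10)))


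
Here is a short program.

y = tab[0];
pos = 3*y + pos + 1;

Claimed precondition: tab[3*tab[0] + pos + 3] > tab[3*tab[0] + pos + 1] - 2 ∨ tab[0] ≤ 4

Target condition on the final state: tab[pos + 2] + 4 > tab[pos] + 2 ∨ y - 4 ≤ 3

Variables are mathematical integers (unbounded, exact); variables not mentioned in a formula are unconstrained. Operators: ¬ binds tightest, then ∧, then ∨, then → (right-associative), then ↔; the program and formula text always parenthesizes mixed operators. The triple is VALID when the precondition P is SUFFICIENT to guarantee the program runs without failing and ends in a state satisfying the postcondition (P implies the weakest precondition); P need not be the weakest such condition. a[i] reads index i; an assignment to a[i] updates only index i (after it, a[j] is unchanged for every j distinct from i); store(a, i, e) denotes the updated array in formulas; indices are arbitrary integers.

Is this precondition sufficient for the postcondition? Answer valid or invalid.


Working backward. After the program, the postcondition tab[pos + 2] + 4 > tab[pos] + 2 ∨ y - 4 ≤ 3 must hold; in canonical form it is tab[pos + 2] > tab[pos] - 2 ∨ y ≤ 7.
Before pos := 3*y + pos + 1: tab[pos + 3*y + 3] > tab[pos + 3*y + 1] - 2 ∨ y ≤ 7
Before y := tab[0]: tab[3*tab[0] + pos + 3] > tab[3*tab[0] + pos + 1] - 2 ∨ tab[0] ≤ 7
The weakest precondition is tab[3*tab[0] + pos + 3] > tab[3*tab[0] + pos + 1] - 2 ∨ tab[0] ≤ 7.
Check whether tab[3*tab[0] + pos + 3] > tab[3*tab[0] + pos + 1] - 2 ∨ tab[0] ≤ 4 implies it.
Every state satisfying the precondition satisfies the weakest precondition: the implication holds.
Answer: valid


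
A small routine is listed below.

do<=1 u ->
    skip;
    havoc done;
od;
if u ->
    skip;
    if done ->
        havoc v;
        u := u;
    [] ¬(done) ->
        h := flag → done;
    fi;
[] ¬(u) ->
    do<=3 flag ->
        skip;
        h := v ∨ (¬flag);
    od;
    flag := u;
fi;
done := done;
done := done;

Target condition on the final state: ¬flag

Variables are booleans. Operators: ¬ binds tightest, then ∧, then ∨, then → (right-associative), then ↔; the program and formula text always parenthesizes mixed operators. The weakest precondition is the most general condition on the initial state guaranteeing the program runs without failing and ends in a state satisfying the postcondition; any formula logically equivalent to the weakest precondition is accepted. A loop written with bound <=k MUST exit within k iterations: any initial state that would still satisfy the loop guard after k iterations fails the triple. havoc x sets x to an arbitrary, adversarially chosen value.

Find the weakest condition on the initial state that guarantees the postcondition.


Working backward. After the program, ¬flag must hold.
Before done := done: ¬flag
Before done := done: ¬flag
Then branch requires (done → (¬flag)) ∧ ((¬done) → (¬flag)); else branch requires (flag → ((flag → ((flag → ((¬flag) ∧ (¬u))) ∧ ((¬flag) → (¬u)))) ∧ ((¬flag) → (¬u)))) ∧ ((¬flag) → (¬u)).
Before the if: (u → ((done → (¬flag)) ∧ ((¬done) → (¬flag)))) ∧ ((¬u) → ((flag → ((flag → ((flag → ((¬flag) ∧ (¬u))) ∧ ((¬flag) → (¬u)))) ∧ ((¬flag) → (¬u)))) ∧ ((¬flag) → (¬u))))
Before the loop (bound <=1), unroll the exhaustion recursion (WP_0 = exit-now case; WP_j = one more guarded iteration, up to j = 1):
  WP_0: (¬u) ∧ (u → ((done → (¬flag)) ∧ ((¬done) → (¬flag)))) ∧ ((¬u) → ((flag → ((flag → ((flag → ((¬flag) ∧ (¬u))) ∧ ((¬flag) → (¬u)))) ∧ ((¬flag) → (¬u)))) ∧ ((¬flag) → (¬u))))
  WP_1: (u → ((¬u) ∧ (u → (¬flag)) ∧ ((¬u) → ((flag → ((flag → ((flag → ((¬flag) ∧ (¬u))) ∧ ((¬flag) → (¬u)))) ∧ ((¬flag) → (¬u)))) ∧ ((¬flag) → (¬u)))))) ∧ ((¬u) → ((u → ((done → (¬flag)) ∧ ((¬done) → (¬flag)))) ∧ ((¬u) → ((flag → ((flag → ((flag → ((¬flag) ∧ (¬u))) ∧ ((¬flag) → (¬u)))) ∧ ((¬flag) → (¬u)))) ∧ ((¬flag) → (¬u))))))
So before the loop: (u → ((¬u) ∧ (u → (¬flag)) ∧ ((¬u) → ((flag → ((flag → ((flag → ((¬flag) ∧ (¬u))) ∧ ((¬flag) → (¬u)))) ∧ ((¬flag) → (¬u)))) ∧ ((¬flag) → (¬u)))))) ∧ ((¬u) → ((u → ((done → (¬flag)) ∧ ((¬done) → (¬flag)))) ∧ ((¬u) → ((flag → ((flag → ((flag → ((¬flag) ∧ (¬u))) ∧ ((¬flag) → (¬u)))) ∧ ((¬flag) → (¬u)))) ∧ ((¬flag) → (¬u))))))
Answer: WP = (u → ((¬u) ∧ (u → (¬flag)) ∧ ((¬u) → ((flag → ((flag → ((flag → ((¬flag) ∧ (¬u))) ∧ ((¬flag) → (¬u)))) ∧ ((¬flag) → (¬u)))) ∧ ((¬flag) → (¬u)))))) ∧ ((¬u) → ((u → ((done → (¬flag)) ∧ ((¬done) → (¬flag)))) ∧ ((¬u) → ((flag → ((flag → ((flag → ((¬flag) ∧ (¬u))) ∧ ((¬flag) → (¬u)))) ∧ ((¬flag) → (¬u)))) ∧ ((¬flag) → (¬u))))))


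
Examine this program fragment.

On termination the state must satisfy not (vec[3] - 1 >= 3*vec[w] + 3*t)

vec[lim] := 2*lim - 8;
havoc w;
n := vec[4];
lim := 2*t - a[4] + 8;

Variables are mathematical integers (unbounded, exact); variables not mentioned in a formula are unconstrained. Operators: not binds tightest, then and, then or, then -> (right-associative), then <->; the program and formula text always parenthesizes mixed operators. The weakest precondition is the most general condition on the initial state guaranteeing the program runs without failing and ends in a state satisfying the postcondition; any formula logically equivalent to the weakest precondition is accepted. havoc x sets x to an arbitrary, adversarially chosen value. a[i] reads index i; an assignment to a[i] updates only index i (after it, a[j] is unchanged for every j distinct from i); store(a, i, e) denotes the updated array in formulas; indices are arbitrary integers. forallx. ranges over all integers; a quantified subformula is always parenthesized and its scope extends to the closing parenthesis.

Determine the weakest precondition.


Working backward. After the program, the postcondition not (vec[3] - 1 >= 3*vec[w] + 3*t) must hold; in canonical form it is not (vec[3] >= 3*vec[w] + 3*t + 1).
Before lim := 2*t - a[4] + 8: not (vec[3] >= 3*vec[w] + 3*t + 1)
Before n := vec[4]: not (vec[3] >= 3*vec[w] + 3*t + 1)
Before havoc w: forall w_1. (not (vec[3] >= 3*vec[w_1] + 3*t + 1))
Before vec[lim] := 2*lim - 8: forall w_1. (not (store(vec, lim, 2*lim - 8)[3] >= 3*store(vec, lim, 2*lim - 8)[w_1] + 3*t + 1))
Answer: WP = forall w_1. (not (store(vec, lim, 2*lim - 8)[3] >= 3*store(vec, lim, 2*lim - 8)[w_1] + 3*t + 1))
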